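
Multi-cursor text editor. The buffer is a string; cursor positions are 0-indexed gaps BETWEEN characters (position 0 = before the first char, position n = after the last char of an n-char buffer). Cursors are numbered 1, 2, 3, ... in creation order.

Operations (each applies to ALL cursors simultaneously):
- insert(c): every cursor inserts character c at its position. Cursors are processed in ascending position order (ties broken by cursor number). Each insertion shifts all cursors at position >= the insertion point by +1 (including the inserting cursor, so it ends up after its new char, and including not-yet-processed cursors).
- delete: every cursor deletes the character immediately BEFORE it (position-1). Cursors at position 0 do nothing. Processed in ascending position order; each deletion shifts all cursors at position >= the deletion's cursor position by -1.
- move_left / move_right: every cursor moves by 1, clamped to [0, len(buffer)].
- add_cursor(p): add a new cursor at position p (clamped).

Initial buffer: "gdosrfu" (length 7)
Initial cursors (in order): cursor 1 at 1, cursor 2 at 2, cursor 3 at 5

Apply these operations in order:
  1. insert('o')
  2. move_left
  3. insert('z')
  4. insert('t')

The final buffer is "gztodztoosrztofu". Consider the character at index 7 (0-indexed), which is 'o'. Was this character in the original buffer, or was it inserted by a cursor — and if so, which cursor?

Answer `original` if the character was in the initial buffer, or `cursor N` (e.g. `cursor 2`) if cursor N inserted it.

After op 1 (insert('o')): buffer="godoosrofu" (len 10), cursors c1@2 c2@4 c3@8, authorship .1.2...3..
After op 2 (move_left): buffer="godoosrofu" (len 10), cursors c1@1 c2@3 c3@7, authorship .1.2...3..
After op 3 (insert('z')): buffer="gzodzoosrzofu" (len 13), cursors c1@2 c2@5 c3@10, authorship .11.22...33..
After op 4 (insert('t')): buffer="gztodztoosrztofu" (len 16), cursors c1@3 c2@7 c3@13, authorship .111.222...333..
Authorship (.=original, N=cursor N): . 1 1 1 . 2 2 2 . . . 3 3 3 . .
Index 7: author = 2

Answer: cursor 2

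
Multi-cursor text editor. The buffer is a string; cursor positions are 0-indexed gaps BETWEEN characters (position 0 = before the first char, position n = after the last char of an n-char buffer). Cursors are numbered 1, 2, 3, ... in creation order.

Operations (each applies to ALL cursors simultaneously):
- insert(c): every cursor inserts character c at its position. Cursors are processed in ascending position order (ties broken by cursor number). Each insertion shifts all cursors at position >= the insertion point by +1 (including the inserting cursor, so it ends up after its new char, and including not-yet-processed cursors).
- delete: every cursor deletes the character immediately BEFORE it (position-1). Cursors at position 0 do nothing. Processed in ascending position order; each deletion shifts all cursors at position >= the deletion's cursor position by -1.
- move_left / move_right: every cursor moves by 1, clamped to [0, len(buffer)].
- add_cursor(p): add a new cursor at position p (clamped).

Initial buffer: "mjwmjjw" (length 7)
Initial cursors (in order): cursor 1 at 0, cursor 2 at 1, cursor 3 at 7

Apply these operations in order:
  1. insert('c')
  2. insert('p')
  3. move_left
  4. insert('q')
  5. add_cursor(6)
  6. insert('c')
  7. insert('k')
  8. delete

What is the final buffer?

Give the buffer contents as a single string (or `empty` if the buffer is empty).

After op 1 (insert('c')): buffer="cmcjwmjjwc" (len 10), cursors c1@1 c2@3 c3@10, authorship 1.2......3
After op 2 (insert('p')): buffer="cpmcpjwmjjwcp" (len 13), cursors c1@2 c2@5 c3@13, authorship 11.22......33
After op 3 (move_left): buffer="cpmcpjwmjjwcp" (len 13), cursors c1@1 c2@4 c3@12, authorship 11.22......33
After op 4 (insert('q')): buffer="cqpmcqpjwmjjwcqp" (len 16), cursors c1@2 c2@6 c3@15, authorship 111.222......333
After op 5 (add_cursor(6)): buffer="cqpmcqpjwmjjwcqp" (len 16), cursors c1@2 c2@6 c4@6 c3@15, authorship 111.222......333
After op 6 (insert('c')): buffer="cqcpmcqccpjwmjjwcqcp" (len 20), cursors c1@3 c2@9 c4@9 c3@19, authorship 1111.22242......3333
After op 7 (insert('k')): buffer="cqckpmcqcckkpjwmjjwcqckp" (len 24), cursors c1@4 c2@12 c4@12 c3@23, authorship 11111.2224242......33333
After op 8 (delete): buffer="cqcpmcqccpjwmjjwcqcp" (len 20), cursors c1@3 c2@9 c4@9 c3@19, authorship 1111.22242......3333

Answer: cqcpmcqccpjwmjjwcqcp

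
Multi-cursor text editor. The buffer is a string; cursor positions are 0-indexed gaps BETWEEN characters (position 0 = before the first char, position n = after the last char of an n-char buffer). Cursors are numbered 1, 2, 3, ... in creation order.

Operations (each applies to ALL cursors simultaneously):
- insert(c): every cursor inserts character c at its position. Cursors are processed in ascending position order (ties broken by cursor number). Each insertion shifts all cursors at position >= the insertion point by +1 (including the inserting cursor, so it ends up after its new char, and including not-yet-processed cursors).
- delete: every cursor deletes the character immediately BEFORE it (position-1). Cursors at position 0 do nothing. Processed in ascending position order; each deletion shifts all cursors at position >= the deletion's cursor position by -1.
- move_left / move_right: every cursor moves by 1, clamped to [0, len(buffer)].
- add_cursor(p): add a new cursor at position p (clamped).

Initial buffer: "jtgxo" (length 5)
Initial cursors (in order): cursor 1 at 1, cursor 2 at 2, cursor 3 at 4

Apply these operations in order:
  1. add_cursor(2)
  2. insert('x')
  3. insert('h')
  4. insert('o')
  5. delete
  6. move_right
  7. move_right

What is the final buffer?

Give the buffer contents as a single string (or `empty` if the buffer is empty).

After op 1 (add_cursor(2)): buffer="jtgxo" (len 5), cursors c1@1 c2@2 c4@2 c3@4, authorship .....
After op 2 (insert('x')): buffer="jxtxxgxxo" (len 9), cursors c1@2 c2@5 c4@5 c3@8, authorship .1.24..3.
After op 3 (insert('h')): buffer="jxhtxxhhgxxho" (len 13), cursors c1@3 c2@8 c4@8 c3@12, authorship .11.2424..33.
After op 4 (insert('o')): buffer="jxhotxxhhoogxxhoo" (len 17), cursors c1@4 c2@11 c4@11 c3@16, authorship .111.242424..333.
After op 5 (delete): buffer="jxhtxxhhgxxho" (len 13), cursors c1@3 c2@8 c4@8 c3@12, authorship .11.2424..33.
After op 6 (move_right): buffer="jxhtxxhhgxxho" (len 13), cursors c1@4 c2@9 c4@9 c3@13, authorship .11.2424..33.
After op 7 (move_right): buffer="jxhtxxhhgxxho" (len 13), cursors c1@5 c2@10 c4@10 c3@13, authorship .11.2424..33.

Answer: jxhtxxhhgxxho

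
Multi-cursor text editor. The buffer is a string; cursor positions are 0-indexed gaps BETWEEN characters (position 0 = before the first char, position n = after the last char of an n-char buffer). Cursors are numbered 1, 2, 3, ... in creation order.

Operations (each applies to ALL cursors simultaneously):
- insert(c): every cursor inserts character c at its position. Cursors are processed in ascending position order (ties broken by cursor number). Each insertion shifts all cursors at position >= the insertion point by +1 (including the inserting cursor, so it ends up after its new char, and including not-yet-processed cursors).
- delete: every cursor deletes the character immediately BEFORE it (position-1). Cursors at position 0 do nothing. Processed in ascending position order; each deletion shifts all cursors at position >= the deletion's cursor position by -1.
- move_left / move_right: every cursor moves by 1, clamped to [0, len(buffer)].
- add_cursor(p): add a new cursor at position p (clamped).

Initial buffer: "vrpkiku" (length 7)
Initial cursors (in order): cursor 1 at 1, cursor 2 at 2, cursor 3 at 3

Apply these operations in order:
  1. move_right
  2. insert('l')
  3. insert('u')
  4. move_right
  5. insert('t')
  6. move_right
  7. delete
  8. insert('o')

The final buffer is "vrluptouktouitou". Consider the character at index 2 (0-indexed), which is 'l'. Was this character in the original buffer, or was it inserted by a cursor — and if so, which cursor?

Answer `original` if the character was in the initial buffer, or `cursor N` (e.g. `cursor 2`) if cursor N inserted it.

After op 1 (move_right): buffer="vrpkiku" (len 7), cursors c1@2 c2@3 c3@4, authorship .......
After op 2 (insert('l')): buffer="vrlplkliku" (len 10), cursors c1@3 c2@5 c3@7, authorship ..1.2.3...
After op 3 (insert('u')): buffer="vrluplukluiku" (len 13), cursors c1@4 c2@7 c3@10, authorship ..11.22.33...
After op 4 (move_right): buffer="vrluplukluiku" (len 13), cursors c1@5 c2@8 c3@11, authorship ..11.22.33...
After op 5 (insert('t')): buffer="vrluptluktluitku" (len 16), cursors c1@6 c2@10 c3@14, authorship ..11.122.233.3..
After op 6 (move_right): buffer="vrluptluktluitku" (len 16), cursors c1@7 c2@11 c3@15, authorship ..11.122.233.3..
After op 7 (delete): buffer="vrluptuktuitu" (len 13), cursors c1@6 c2@9 c3@12, authorship ..11.12.23.3.
After op 8 (insert('o')): buffer="vrluptouktouitou" (len 16), cursors c1@7 c2@11 c3@15, authorship ..11.112.223.33.
Authorship (.=original, N=cursor N): . . 1 1 . 1 1 2 . 2 2 3 . 3 3 .
Index 2: author = 1

Answer: cursor 1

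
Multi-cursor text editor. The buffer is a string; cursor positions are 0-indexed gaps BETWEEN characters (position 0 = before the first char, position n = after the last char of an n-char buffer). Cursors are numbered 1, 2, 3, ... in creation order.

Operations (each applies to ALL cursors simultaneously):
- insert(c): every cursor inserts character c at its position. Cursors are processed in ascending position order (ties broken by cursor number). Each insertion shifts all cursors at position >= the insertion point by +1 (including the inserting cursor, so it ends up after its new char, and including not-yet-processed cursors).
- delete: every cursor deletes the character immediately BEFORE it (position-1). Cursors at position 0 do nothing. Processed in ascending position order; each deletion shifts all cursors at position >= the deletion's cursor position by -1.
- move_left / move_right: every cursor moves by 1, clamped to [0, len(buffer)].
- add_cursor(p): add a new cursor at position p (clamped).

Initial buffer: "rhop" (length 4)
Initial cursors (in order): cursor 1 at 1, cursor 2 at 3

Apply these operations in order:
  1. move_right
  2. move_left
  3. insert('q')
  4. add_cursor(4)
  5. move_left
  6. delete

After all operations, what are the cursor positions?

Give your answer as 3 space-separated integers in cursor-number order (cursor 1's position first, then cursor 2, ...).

After op 1 (move_right): buffer="rhop" (len 4), cursors c1@2 c2@4, authorship ....
After op 2 (move_left): buffer="rhop" (len 4), cursors c1@1 c2@3, authorship ....
After op 3 (insert('q')): buffer="rqhoqp" (len 6), cursors c1@2 c2@5, authorship .1..2.
After op 4 (add_cursor(4)): buffer="rqhoqp" (len 6), cursors c1@2 c3@4 c2@5, authorship .1..2.
After op 5 (move_left): buffer="rqhoqp" (len 6), cursors c1@1 c3@3 c2@4, authorship .1..2.
After op 6 (delete): buffer="qqp" (len 3), cursors c1@0 c2@1 c3@1, authorship 12.

Answer: 0 1 1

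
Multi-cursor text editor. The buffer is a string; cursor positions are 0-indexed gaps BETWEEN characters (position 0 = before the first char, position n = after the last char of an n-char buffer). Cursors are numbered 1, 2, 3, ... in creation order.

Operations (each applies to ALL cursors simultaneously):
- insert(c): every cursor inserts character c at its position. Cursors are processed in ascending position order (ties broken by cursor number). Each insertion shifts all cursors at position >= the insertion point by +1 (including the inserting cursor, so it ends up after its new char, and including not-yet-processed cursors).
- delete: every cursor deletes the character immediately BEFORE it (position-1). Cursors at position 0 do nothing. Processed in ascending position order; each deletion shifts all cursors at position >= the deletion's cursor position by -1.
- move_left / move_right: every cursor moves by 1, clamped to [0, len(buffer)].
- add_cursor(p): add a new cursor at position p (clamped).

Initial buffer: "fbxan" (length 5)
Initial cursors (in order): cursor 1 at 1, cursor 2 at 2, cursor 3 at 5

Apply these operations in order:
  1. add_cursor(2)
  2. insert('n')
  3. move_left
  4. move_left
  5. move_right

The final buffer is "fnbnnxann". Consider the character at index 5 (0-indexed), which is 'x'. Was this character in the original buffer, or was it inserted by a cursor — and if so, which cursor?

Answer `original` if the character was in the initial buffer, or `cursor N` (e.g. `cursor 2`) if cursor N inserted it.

After op 1 (add_cursor(2)): buffer="fbxan" (len 5), cursors c1@1 c2@2 c4@2 c3@5, authorship .....
After op 2 (insert('n')): buffer="fnbnnxann" (len 9), cursors c1@2 c2@5 c4@5 c3@9, authorship .1.24...3
After op 3 (move_left): buffer="fnbnnxann" (len 9), cursors c1@1 c2@4 c4@4 c3@8, authorship .1.24...3
After op 4 (move_left): buffer="fnbnnxann" (len 9), cursors c1@0 c2@3 c4@3 c3@7, authorship .1.24...3
After op 5 (move_right): buffer="fnbnnxann" (len 9), cursors c1@1 c2@4 c4@4 c3@8, authorship .1.24...3
Authorship (.=original, N=cursor N): . 1 . 2 4 . . . 3
Index 5: author = original

Answer: original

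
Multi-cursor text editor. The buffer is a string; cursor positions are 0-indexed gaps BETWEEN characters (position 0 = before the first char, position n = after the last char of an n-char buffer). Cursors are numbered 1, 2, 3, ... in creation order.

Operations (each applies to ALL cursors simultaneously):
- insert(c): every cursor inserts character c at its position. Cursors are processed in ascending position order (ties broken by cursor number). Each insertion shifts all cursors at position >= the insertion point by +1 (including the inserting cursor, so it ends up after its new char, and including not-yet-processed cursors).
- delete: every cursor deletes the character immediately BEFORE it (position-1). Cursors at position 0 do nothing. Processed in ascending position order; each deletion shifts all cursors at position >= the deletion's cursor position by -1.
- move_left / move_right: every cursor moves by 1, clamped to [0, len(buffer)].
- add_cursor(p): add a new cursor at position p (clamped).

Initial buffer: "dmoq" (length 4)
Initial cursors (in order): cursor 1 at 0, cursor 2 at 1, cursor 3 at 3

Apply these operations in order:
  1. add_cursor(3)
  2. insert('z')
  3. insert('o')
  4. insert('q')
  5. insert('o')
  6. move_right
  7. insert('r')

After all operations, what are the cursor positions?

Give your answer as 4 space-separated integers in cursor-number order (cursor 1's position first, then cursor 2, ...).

Answer: 6 12 24 24

Derivation:
After op 1 (add_cursor(3)): buffer="dmoq" (len 4), cursors c1@0 c2@1 c3@3 c4@3, authorship ....
After op 2 (insert('z')): buffer="zdzmozzq" (len 8), cursors c1@1 c2@3 c3@7 c4@7, authorship 1.2..34.
After op 3 (insert('o')): buffer="zodzomozzooq" (len 12), cursors c1@2 c2@5 c3@11 c4@11, authorship 11.22..3434.
After op 4 (insert('q')): buffer="zoqdzoqmozzooqqq" (len 16), cursors c1@3 c2@7 c3@15 c4@15, authorship 111.222..343434.
After op 5 (insert('o')): buffer="zoqodzoqomozzooqqooq" (len 20), cursors c1@4 c2@9 c3@19 c4@19, authorship 1111.2222..34343434.
After op 6 (move_right): buffer="zoqodzoqomozzooqqooq" (len 20), cursors c1@5 c2@10 c3@20 c4@20, authorship 1111.2222..34343434.
After op 7 (insert('r')): buffer="zoqodrzoqomrozzooqqooqrr" (len 24), cursors c1@6 c2@12 c3@24 c4@24, authorship 1111.12222.2.34343434.34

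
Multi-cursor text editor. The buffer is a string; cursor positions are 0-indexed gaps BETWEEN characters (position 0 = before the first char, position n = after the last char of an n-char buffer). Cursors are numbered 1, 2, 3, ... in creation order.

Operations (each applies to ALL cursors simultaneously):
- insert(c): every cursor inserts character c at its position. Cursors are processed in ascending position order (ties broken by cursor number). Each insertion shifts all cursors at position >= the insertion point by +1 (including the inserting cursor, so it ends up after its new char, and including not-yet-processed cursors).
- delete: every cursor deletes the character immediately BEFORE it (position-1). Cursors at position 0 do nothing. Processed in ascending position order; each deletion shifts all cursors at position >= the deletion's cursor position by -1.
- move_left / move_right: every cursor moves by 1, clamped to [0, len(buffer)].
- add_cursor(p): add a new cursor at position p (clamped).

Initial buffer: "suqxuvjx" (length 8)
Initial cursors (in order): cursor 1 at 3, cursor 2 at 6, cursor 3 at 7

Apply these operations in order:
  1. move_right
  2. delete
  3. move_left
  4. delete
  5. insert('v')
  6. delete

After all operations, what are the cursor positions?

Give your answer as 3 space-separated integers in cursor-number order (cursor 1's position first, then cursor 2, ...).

Answer: 1 1 1

Derivation:
After op 1 (move_right): buffer="suqxuvjx" (len 8), cursors c1@4 c2@7 c3@8, authorship ........
After op 2 (delete): buffer="suquv" (len 5), cursors c1@3 c2@5 c3@5, authorship .....
After op 3 (move_left): buffer="suquv" (len 5), cursors c1@2 c2@4 c3@4, authorship .....
After op 4 (delete): buffer="sv" (len 2), cursors c1@1 c2@1 c3@1, authorship ..
After op 5 (insert('v')): buffer="svvvv" (len 5), cursors c1@4 c2@4 c3@4, authorship .123.
After op 6 (delete): buffer="sv" (len 2), cursors c1@1 c2@1 c3@1, authorship ..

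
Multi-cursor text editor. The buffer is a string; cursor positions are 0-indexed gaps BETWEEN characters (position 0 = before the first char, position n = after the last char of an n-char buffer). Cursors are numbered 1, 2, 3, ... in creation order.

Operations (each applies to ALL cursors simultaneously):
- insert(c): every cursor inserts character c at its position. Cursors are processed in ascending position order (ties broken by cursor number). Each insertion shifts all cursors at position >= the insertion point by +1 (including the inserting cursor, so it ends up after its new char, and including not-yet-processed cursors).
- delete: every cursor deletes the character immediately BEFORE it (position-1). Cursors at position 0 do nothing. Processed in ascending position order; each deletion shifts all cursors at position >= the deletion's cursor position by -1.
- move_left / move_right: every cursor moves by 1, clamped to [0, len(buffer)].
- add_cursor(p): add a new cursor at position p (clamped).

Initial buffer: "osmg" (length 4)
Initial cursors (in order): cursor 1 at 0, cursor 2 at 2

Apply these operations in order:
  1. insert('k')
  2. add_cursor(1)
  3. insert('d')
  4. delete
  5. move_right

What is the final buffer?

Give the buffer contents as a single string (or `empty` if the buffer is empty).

After op 1 (insert('k')): buffer="koskmg" (len 6), cursors c1@1 c2@4, authorship 1..2..
After op 2 (add_cursor(1)): buffer="koskmg" (len 6), cursors c1@1 c3@1 c2@4, authorship 1..2..
After op 3 (insert('d')): buffer="kddoskdmg" (len 9), cursors c1@3 c3@3 c2@7, authorship 113..22..
After op 4 (delete): buffer="koskmg" (len 6), cursors c1@1 c3@1 c2@4, authorship 1..2..
After op 5 (move_right): buffer="koskmg" (len 6), cursors c1@2 c3@2 c2@5, authorship 1..2..

Answer: koskmg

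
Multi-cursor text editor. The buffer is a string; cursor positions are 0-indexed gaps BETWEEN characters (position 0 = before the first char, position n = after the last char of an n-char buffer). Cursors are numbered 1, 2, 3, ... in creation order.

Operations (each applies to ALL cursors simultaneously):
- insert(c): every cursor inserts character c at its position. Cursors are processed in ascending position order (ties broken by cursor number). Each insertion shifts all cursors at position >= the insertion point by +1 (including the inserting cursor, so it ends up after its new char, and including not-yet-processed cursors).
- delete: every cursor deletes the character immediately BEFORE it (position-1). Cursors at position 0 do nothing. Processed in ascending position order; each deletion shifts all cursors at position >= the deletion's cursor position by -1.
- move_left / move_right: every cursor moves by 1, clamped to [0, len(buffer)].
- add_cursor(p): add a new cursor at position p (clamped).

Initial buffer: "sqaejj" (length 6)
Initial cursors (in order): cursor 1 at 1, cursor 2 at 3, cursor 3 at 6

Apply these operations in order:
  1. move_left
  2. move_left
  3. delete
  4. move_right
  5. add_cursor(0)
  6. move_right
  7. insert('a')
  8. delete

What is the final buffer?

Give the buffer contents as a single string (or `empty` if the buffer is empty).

Answer: qajj

Derivation:
After op 1 (move_left): buffer="sqaejj" (len 6), cursors c1@0 c2@2 c3@5, authorship ......
After op 2 (move_left): buffer="sqaejj" (len 6), cursors c1@0 c2@1 c3@4, authorship ......
After op 3 (delete): buffer="qajj" (len 4), cursors c1@0 c2@0 c3@2, authorship ....
After op 4 (move_right): buffer="qajj" (len 4), cursors c1@1 c2@1 c3@3, authorship ....
After op 5 (add_cursor(0)): buffer="qajj" (len 4), cursors c4@0 c1@1 c2@1 c3@3, authorship ....
After op 6 (move_right): buffer="qajj" (len 4), cursors c4@1 c1@2 c2@2 c3@4, authorship ....
After op 7 (insert('a')): buffer="qaaaajja" (len 8), cursors c4@2 c1@5 c2@5 c3@8, authorship .4.12..3
After op 8 (delete): buffer="qajj" (len 4), cursors c4@1 c1@2 c2@2 c3@4, authorship ....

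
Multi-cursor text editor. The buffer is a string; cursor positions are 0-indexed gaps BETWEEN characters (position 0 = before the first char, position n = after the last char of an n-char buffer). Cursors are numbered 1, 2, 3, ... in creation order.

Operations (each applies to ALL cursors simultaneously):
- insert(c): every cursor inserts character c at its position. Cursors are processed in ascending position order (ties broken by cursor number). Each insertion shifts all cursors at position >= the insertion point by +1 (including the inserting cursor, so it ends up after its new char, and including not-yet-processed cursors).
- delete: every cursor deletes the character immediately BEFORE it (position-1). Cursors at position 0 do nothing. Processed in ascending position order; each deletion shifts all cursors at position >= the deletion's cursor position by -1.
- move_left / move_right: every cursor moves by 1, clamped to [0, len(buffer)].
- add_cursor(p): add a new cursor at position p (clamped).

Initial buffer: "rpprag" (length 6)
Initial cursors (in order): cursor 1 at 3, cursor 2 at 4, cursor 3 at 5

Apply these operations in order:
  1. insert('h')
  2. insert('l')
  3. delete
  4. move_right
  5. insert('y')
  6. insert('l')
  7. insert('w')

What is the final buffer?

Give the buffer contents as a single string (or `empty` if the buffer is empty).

After op 1 (insert('h')): buffer="rpphrhahg" (len 9), cursors c1@4 c2@6 c3@8, authorship ...1.2.3.
After op 2 (insert('l')): buffer="rpphlrhlahlg" (len 12), cursors c1@5 c2@8 c3@11, authorship ...11.22.33.
After op 3 (delete): buffer="rpphrhahg" (len 9), cursors c1@4 c2@6 c3@8, authorship ...1.2.3.
After op 4 (move_right): buffer="rpphrhahg" (len 9), cursors c1@5 c2@7 c3@9, authorship ...1.2.3.
After op 5 (insert('y')): buffer="rpphryhayhgy" (len 12), cursors c1@6 c2@9 c3@12, authorship ...1.12.23.3
After op 6 (insert('l')): buffer="rpphrylhaylhgyl" (len 15), cursors c1@7 c2@11 c3@15, authorship ...1.112.223.33
After op 7 (insert('w')): buffer="rpphrylwhaylwhgylw" (len 18), cursors c1@8 c2@13 c3@18, authorship ...1.1112.2223.333

Answer: rpphrylwhaylwhgylw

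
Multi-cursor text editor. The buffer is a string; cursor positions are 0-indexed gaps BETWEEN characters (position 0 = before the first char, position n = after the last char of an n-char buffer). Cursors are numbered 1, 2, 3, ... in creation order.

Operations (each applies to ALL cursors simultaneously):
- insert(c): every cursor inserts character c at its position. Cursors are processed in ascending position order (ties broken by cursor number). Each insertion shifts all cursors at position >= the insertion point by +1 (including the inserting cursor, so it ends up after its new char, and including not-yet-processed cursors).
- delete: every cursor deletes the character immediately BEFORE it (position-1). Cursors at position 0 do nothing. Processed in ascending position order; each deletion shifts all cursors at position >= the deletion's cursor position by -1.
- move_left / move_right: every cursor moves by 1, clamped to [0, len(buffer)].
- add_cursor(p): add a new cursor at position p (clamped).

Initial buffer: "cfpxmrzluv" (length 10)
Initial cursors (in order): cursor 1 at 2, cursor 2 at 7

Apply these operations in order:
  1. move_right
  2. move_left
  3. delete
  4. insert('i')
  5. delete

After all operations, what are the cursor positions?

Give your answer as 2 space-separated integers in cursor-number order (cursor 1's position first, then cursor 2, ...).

After op 1 (move_right): buffer="cfpxmrzluv" (len 10), cursors c1@3 c2@8, authorship ..........
After op 2 (move_left): buffer="cfpxmrzluv" (len 10), cursors c1@2 c2@7, authorship ..........
After op 3 (delete): buffer="cpxmrluv" (len 8), cursors c1@1 c2@5, authorship ........
After op 4 (insert('i')): buffer="cipxmriluv" (len 10), cursors c1@2 c2@7, authorship .1....2...
After op 5 (delete): buffer="cpxmrluv" (len 8), cursors c1@1 c2@5, authorship ........

Answer: 1 5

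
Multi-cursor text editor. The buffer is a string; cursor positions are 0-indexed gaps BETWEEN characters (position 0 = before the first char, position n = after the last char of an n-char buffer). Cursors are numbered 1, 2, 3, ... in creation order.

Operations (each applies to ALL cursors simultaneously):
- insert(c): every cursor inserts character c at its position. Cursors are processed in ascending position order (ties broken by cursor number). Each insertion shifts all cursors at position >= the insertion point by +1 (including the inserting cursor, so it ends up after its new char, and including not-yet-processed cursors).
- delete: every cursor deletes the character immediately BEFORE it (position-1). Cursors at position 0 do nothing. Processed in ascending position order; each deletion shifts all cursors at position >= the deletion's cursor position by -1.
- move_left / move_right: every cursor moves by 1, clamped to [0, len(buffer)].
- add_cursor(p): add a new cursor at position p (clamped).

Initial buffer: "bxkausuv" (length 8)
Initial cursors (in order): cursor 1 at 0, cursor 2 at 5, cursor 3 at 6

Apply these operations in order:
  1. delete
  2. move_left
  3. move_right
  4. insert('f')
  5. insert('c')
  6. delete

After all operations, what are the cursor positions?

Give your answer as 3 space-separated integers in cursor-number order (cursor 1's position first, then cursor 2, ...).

Answer: 2 7 7

Derivation:
After op 1 (delete): buffer="bxkauv" (len 6), cursors c1@0 c2@4 c3@4, authorship ......
After op 2 (move_left): buffer="bxkauv" (len 6), cursors c1@0 c2@3 c3@3, authorship ......
After op 3 (move_right): buffer="bxkauv" (len 6), cursors c1@1 c2@4 c3@4, authorship ......
After op 4 (insert('f')): buffer="bfxkaffuv" (len 9), cursors c1@2 c2@7 c3@7, authorship .1...23..
After op 5 (insert('c')): buffer="bfcxkaffccuv" (len 12), cursors c1@3 c2@10 c3@10, authorship .11...2323..
After op 6 (delete): buffer="bfxkaffuv" (len 9), cursors c1@2 c2@7 c3@7, authorship .1...23..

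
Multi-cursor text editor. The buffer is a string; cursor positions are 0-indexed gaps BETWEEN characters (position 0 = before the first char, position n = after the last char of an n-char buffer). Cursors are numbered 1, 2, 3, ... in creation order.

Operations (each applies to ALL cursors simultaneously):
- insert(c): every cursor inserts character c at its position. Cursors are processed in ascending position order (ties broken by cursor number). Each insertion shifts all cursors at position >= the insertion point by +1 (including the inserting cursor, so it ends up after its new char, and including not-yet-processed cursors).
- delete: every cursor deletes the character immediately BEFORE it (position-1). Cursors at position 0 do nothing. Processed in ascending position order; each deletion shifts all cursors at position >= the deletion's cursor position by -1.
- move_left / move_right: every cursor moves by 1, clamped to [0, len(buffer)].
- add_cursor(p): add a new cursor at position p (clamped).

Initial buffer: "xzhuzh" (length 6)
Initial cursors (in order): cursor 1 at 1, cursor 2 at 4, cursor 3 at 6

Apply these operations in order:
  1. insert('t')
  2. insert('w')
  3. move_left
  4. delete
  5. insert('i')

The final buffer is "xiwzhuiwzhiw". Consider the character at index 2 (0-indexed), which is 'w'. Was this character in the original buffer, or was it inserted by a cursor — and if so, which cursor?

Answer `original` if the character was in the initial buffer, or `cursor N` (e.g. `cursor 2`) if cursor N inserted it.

Answer: cursor 1

Derivation:
After op 1 (insert('t')): buffer="xtzhutzht" (len 9), cursors c1@2 c2@6 c3@9, authorship .1...2..3
After op 2 (insert('w')): buffer="xtwzhutwzhtw" (len 12), cursors c1@3 c2@8 c3@12, authorship .11...22..33
After op 3 (move_left): buffer="xtwzhutwzhtw" (len 12), cursors c1@2 c2@7 c3@11, authorship .11...22..33
After op 4 (delete): buffer="xwzhuwzhw" (len 9), cursors c1@1 c2@5 c3@8, authorship .1...2..3
After op 5 (insert('i')): buffer="xiwzhuiwzhiw" (len 12), cursors c1@2 c2@7 c3@11, authorship .11...22..33
Authorship (.=original, N=cursor N): . 1 1 . . . 2 2 . . 3 3
Index 2: author = 1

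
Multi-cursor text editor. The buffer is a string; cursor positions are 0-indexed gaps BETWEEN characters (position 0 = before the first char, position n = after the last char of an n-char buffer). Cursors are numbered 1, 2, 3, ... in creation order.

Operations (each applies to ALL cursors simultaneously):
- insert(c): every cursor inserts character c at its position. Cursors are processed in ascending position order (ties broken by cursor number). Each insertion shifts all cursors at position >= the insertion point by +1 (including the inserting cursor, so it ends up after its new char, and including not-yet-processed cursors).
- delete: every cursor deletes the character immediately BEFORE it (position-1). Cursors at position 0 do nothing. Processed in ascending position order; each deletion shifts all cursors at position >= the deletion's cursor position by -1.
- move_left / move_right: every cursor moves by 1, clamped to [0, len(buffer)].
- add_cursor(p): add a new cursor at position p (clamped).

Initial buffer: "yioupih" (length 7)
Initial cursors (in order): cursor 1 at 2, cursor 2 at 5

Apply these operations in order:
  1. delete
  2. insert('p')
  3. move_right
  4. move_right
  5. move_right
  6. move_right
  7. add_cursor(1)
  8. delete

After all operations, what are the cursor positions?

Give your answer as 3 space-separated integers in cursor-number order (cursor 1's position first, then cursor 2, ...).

After op 1 (delete): buffer="youih" (len 5), cursors c1@1 c2@3, authorship .....
After op 2 (insert('p')): buffer="ypoupih" (len 7), cursors c1@2 c2@5, authorship .1..2..
After op 3 (move_right): buffer="ypoupih" (len 7), cursors c1@3 c2@6, authorship .1..2..
After op 4 (move_right): buffer="ypoupih" (len 7), cursors c1@4 c2@7, authorship .1..2..
After op 5 (move_right): buffer="ypoupih" (len 7), cursors c1@5 c2@7, authorship .1..2..
After op 6 (move_right): buffer="ypoupih" (len 7), cursors c1@6 c2@7, authorship .1..2..
After op 7 (add_cursor(1)): buffer="ypoupih" (len 7), cursors c3@1 c1@6 c2@7, authorship .1..2..
After op 8 (delete): buffer="poup" (len 4), cursors c3@0 c1@4 c2@4, authorship 1..2

Answer: 4 4 0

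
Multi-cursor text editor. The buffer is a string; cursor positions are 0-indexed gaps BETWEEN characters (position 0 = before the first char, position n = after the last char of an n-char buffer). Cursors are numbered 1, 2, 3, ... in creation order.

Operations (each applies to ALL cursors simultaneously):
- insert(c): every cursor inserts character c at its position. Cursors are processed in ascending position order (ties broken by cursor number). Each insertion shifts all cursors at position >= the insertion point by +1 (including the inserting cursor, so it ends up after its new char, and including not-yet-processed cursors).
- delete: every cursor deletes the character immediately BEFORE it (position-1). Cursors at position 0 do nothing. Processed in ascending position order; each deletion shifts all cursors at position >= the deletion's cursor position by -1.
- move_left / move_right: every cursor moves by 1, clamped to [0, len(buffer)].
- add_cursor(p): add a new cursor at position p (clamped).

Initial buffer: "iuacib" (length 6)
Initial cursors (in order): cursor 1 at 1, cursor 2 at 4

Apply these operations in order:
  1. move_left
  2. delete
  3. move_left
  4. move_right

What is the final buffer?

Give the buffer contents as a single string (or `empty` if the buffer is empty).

After op 1 (move_left): buffer="iuacib" (len 6), cursors c1@0 c2@3, authorship ......
After op 2 (delete): buffer="iucib" (len 5), cursors c1@0 c2@2, authorship .....
After op 3 (move_left): buffer="iucib" (len 5), cursors c1@0 c2@1, authorship .....
After op 4 (move_right): buffer="iucib" (len 5), cursors c1@1 c2@2, authorship .....

Answer: iucib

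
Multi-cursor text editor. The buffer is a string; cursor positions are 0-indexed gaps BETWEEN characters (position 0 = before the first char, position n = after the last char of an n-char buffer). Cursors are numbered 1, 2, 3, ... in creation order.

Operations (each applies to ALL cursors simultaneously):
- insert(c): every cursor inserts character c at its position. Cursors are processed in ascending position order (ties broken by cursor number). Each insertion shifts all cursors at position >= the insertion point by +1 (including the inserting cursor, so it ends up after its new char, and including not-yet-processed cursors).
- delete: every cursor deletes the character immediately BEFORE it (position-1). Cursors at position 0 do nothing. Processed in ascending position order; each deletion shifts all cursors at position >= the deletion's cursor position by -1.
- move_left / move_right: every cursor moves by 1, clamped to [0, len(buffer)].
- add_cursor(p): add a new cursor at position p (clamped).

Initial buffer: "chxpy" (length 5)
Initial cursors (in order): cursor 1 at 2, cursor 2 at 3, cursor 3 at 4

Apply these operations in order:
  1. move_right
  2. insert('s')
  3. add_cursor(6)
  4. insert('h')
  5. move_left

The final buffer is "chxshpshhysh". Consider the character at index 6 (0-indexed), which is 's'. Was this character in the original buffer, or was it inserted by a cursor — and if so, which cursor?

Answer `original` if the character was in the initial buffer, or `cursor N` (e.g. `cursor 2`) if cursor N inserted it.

Answer: cursor 2

Derivation:
After op 1 (move_right): buffer="chxpy" (len 5), cursors c1@3 c2@4 c3@5, authorship .....
After op 2 (insert('s')): buffer="chxspsys" (len 8), cursors c1@4 c2@6 c3@8, authorship ...1.2.3
After op 3 (add_cursor(6)): buffer="chxspsys" (len 8), cursors c1@4 c2@6 c4@6 c3@8, authorship ...1.2.3
After op 4 (insert('h')): buffer="chxshpshhysh" (len 12), cursors c1@5 c2@9 c4@9 c3@12, authorship ...11.224.33
After op 5 (move_left): buffer="chxshpshhysh" (len 12), cursors c1@4 c2@8 c4@8 c3@11, authorship ...11.224.33
Authorship (.=original, N=cursor N): . . . 1 1 . 2 2 4 . 3 3
Index 6: author = 2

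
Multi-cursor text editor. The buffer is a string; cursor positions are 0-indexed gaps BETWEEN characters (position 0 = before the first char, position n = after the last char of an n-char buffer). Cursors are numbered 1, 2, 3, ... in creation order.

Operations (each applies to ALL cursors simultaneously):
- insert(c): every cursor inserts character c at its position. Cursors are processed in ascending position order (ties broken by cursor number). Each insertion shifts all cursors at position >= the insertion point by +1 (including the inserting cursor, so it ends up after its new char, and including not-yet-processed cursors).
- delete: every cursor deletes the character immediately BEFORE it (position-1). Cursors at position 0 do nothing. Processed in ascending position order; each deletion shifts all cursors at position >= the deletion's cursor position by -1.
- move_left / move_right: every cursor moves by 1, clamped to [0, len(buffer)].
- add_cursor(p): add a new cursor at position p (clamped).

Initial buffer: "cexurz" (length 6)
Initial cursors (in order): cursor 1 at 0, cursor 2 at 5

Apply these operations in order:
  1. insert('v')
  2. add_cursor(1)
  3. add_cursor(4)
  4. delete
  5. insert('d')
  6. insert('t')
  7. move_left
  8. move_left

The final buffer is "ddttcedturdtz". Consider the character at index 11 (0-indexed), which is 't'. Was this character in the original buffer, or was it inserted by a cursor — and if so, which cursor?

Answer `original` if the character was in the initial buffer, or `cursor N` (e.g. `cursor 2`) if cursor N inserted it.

Answer: cursor 2

Derivation:
After op 1 (insert('v')): buffer="vcexurvz" (len 8), cursors c1@1 c2@7, authorship 1.....2.
After op 2 (add_cursor(1)): buffer="vcexurvz" (len 8), cursors c1@1 c3@1 c2@7, authorship 1.....2.
After op 3 (add_cursor(4)): buffer="vcexurvz" (len 8), cursors c1@1 c3@1 c4@4 c2@7, authorship 1.....2.
After op 4 (delete): buffer="ceurz" (len 5), cursors c1@0 c3@0 c4@2 c2@4, authorship .....
After op 5 (insert('d')): buffer="ddcedurdz" (len 9), cursors c1@2 c3@2 c4@5 c2@8, authorship 13..4..2.
After op 6 (insert('t')): buffer="ddttcedturdtz" (len 13), cursors c1@4 c3@4 c4@8 c2@12, authorship 1313..44..22.
After op 7 (move_left): buffer="ddttcedturdtz" (len 13), cursors c1@3 c3@3 c4@7 c2@11, authorship 1313..44..22.
After op 8 (move_left): buffer="ddttcedturdtz" (len 13), cursors c1@2 c3@2 c4@6 c2@10, authorship 1313..44..22.
Authorship (.=original, N=cursor N): 1 3 1 3 . . 4 4 . . 2 2 .
Index 11: author = 2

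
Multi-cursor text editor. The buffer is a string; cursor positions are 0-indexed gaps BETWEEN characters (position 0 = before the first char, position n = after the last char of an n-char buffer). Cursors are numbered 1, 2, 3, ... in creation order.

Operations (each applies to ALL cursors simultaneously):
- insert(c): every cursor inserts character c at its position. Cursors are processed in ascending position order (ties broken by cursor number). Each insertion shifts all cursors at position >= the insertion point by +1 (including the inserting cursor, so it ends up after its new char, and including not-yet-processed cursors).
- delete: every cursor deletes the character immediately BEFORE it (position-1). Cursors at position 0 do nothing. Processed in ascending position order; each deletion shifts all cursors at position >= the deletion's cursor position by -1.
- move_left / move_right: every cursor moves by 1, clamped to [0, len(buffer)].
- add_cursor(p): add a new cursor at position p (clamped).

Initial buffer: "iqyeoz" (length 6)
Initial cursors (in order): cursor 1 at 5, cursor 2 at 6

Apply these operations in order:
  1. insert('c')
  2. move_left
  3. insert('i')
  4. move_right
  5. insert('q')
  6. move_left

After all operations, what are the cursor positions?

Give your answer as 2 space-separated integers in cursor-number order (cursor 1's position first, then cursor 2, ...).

Answer: 7 11

Derivation:
After op 1 (insert('c')): buffer="iqyeoczc" (len 8), cursors c1@6 c2@8, authorship .....1.2
After op 2 (move_left): buffer="iqyeoczc" (len 8), cursors c1@5 c2@7, authorship .....1.2
After op 3 (insert('i')): buffer="iqyeoiczic" (len 10), cursors c1@6 c2@9, authorship .....11.22
After op 4 (move_right): buffer="iqyeoiczic" (len 10), cursors c1@7 c2@10, authorship .....11.22
After op 5 (insert('q')): buffer="iqyeoicqzicq" (len 12), cursors c1@8 c2@12, authorship .....111.222
After op 6 (move_left): buffer="iqyeoicqzicq" (len 12), cursors c1@7 c2@11, authorship .....111.222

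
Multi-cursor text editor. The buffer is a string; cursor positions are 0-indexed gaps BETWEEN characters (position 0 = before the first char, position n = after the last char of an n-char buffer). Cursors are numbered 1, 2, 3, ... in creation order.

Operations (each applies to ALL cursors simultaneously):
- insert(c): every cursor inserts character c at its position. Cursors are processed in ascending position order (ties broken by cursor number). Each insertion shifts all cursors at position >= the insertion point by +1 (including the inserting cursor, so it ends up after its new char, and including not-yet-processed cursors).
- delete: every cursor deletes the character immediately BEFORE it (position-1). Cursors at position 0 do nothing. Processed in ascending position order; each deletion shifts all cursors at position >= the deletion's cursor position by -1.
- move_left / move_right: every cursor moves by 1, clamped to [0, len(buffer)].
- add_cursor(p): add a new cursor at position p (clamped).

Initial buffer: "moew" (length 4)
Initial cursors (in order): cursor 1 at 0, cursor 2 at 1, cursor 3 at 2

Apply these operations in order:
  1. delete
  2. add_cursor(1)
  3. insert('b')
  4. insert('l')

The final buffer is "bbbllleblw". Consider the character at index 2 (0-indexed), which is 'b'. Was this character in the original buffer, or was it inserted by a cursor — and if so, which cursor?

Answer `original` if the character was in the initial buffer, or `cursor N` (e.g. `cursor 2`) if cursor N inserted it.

Answer: cursor 3

Derivation:
After op 1 (delete): buffer="ew" (len 2), cursors c1@0 c2@0 c3@0, authorship ..
After op 2 (add_cursor(1)): buffer="ew" (len 2), cursors c1@0 c2@0 c3@0 c4@1, authorship ..
After op 3 (insert('b')): buffer="bbbebw" (len 6), cursors c1@3 c2@3 c3@3 c4@5, authorship 123.4.
After op 4 (insert('l')): buffer="bbbllleblw" (len 10), cursors c1@6 c2@6 c3@6 c4@9, authorship 123123.44.
Authorship (.=original, N=cursor N): 1 2 3 1 2 3 . 4 4 .
Index 2: author = 3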